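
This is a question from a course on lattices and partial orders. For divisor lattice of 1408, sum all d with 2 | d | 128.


Interval [2,128] in divisors of 1408: [2, 4, 8, 16, 32, 64, 128]
Sum = 254


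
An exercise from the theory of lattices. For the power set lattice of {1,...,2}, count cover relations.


A cover relation a -< b holds when a < b with no c strictly between.
Cover relations:
  {} -< {1}
  {} -< {2}
  {1} -< {1,2}
  {2} -< {1,2}
Total: 4


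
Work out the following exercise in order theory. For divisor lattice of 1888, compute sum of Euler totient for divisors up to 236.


Divisors of 1888 up to 236: [1, 2, 4, 8, 16, 32, 59, 118, 236]
phi values: [1, 1, 2, 4, 8, 16, 58, 58, 116]
Sum = 264


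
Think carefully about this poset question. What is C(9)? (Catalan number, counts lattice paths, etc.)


C(n) = C(2n, n) / (n+1).
C(18, 9) = 48620
C(9) = 48620 / 10 = 4862


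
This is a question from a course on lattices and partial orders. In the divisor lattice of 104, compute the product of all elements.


Divisors of 104: [1, 2, 4, 8, 13, 26, 52, 104]
Product = n^(d(n)/2) = 104^(8/2)
Product = 116985856


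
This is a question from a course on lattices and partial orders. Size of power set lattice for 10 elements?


Power set = 2^n.
2^10 = 1024


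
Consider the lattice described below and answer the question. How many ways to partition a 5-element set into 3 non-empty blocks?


S(n,k) = k*S(n-1,k) + S(n-1,k-1).
S(4,3) = 6, S(4,2) = 7
S(5,3) = 3*6 + 7 = 18 + 7
S(5,3) = 25


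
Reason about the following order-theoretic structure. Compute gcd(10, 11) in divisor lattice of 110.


In a divisor lattice, meet = gcd (greatest common divisor).
By Euclidean algorithm or factoring: gcd(10,11) = 1


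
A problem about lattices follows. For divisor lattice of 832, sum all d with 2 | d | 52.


Interval [2,52] in divisors of 832: [2, 4, 26, 52]
Sum = 84


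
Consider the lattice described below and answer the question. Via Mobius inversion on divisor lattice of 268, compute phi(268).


phi(n) = n * prod_{p|n} (1 - 1/p).
Prime divisors of 268: [2, 67]
phi(268) = 268 * (1 - 1/2) * (1 - 1/67)
phi(268) = 132


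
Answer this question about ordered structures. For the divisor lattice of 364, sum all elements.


sigma(n) = sum of divisors.
Divisors of 364: [1, 2, 4, 7, 13, 14, 26, 28, 52, 91, 182, 364]
Sum = 784


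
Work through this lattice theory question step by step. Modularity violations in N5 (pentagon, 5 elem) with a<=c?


Modular law: if a <= c then a v (b ^ c) = (a v b) ^ c.
Check all triples (a,b,c) with a <= c among 5 elements.
  e.g. a=a, b=c, c=b: lhs=a != rhs=b
Total violating triples: 1


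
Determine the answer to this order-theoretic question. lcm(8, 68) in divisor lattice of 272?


Join=lcm.
gcd(8,68)=4
lcm=136


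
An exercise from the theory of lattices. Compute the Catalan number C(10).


C(n) = C(2n, n) / (n+1).
C(20, 10) = 184756
C(10) = 184756 / 11 = 16796


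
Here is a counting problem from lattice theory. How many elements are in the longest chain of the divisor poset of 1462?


A chain is a totally ordered subset; we count the number of elements in a maximum chain.
Compute, for each element x, the size of the longest chain ending at x:
  1: 1
  2: 2
  17: 2
  43: 2
  34: 3
  86: 3
  ...
A maximum chain: 1 < 2 < 34 < 1462
Number of elements in the longest chain: 4


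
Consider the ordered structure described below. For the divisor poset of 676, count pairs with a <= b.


The order relation is {(a,b) : a <= b}, reflexive so it includes (a,a).
Examples: (1,1), (1,13), (1,169), (1,2), (1,26), ...
Total ordered pairs: 36


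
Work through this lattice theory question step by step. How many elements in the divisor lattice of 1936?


Divisors of 1936: [1, 2, 4, 8, 11, 16, 22, 44, 88, 121, 176, 242, 484, 968, 1936]
Count: 15


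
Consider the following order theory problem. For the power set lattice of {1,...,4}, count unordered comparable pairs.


A comparable pair {a,b} has a < b or b < a in the order.
Count unordered pairs where one element is strictly below the other.
Examples: {{},{1}}, {{},{2}}, {{},{3}}, {{},{4}}, ...
Total comparable pairs: 65


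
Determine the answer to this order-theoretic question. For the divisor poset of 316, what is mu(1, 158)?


In a divisor lattice, mu(a,b) = mu(b/a) where mu is the classical Mobius function.
b/a = 158/1 = 158
Prime factorization of 158: primes [2, 79]
158 is squarefree with 2 prime factor(s), so mu(158) = (-1)^2 = 1


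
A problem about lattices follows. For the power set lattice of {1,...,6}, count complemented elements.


An element a is complemented if some b has a meet b = bottom, a join b = top.
every subset A has complement S\A, so all elements are complemented.
Complemented elements: {}, {1}, {2}, {3}, {4}, {5}, ... (58 more)
Count: 64


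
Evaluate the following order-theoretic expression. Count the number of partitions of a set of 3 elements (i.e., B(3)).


B(n) = number of set partitions of an n-element set.
B(n) satisfies the recurrence: B(n+1) = sum_k C(n,k)*B(k).
B(3) = 5


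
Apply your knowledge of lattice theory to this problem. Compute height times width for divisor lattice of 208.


Height = length of longest chain minus 1; width = size of largest antichain.
A maximum chain: 1 | 13 | 26 | 52 | 104 | 208  (height 5).
A maximum antichain: {2, 13}  (width 2).
Product = 5 * 2 = 10


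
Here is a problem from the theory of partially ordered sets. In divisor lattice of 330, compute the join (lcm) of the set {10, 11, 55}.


In a divisor lattice, join = lcm (least common multiple).
Compute lcm iteratively: start with first element, then lcm(current, next).
Elements: [10, 11, 55]
lcm(10,11) = 110
lcm(110,55) = 110
Final lcm = 110


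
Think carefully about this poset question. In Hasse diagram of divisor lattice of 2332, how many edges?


A cover relation a -< b holds when a < b with no c strictly between.
Cover relations:
  1 -< 2
  1 -< 11
  1 -< 53
  2 -< 4
  2 -< 22
  2 -< 106
  4 -< 44
  4 -< 212
  ...12 more
Total: 20


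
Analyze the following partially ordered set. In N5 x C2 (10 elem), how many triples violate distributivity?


Distributive law: a ^ (b v c) = (a ^ b) v (a ^ c).
Check all 10^3 = 1000 ordered triples (a,b,c).
  e.g. a=(b,0), b=(a,0), c=(c,0): lhs=(b,0) != rhs=(a,0)
  e.g. a=(b,0), b=(a,0), c=(c,1): lhs=(b,0) != rhs=(a,0)
Total violating triples: 16


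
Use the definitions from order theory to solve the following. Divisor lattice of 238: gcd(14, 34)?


Meet=gcd.
gcd(14,34)=2


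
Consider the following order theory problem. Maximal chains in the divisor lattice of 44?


A maximal chain goes from the minimum element to a maximal element via cover relations.
Counting all min-to-max paths in the cover graph.
Total maximal chains: 3


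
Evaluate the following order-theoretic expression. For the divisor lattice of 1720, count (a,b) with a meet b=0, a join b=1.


Complement pair (a,b): a meet b = bottom, a join b = top.
Here: gcd(a,b)=1 and lcm(a,b)=1720, i.e. a*b=1720 with a,b coprime.
Pairs found: (1,1720), (5,344), (8,215), (40,43), ... (4 more)
Total ordered pairs: 8


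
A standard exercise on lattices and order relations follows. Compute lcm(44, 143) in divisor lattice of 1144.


In a divisor lattice, join = lcm (least common multiple).
gcd(44,143) = 11
lcm(44,143) = 44*143/gcd = 6292/11 = 572


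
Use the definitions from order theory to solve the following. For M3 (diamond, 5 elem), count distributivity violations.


Distributive law: a ^ (b v c) = (a ^ b) v (a ^ c).
Check all 5^3 = 125 ordered triples (a,b,c).
  e.g. a=a1, b=a2, c=a3: lhs=a1 != rhs=0
  e.g. a=a1, b=a3, c=a2: lhs=a1 != rhs=0
Total violating triples: 6


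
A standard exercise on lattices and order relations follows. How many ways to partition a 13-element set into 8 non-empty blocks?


S(n,k) = k*S(n-1,k) + S(n-1,k-1).
S(12,8) = 159027, S(12,7) = 627396
S(13,8) = 8*159027 + 627396 = 1272216 + 627396
S(13,8) = 1899612


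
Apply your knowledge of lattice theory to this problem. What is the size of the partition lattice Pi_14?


B(n) = number of set partitions of an n-element set.
B(n) satisfies the recurrence: B(n+1) = sum_k C(n,k)*B(k).
B(14) = 190899322


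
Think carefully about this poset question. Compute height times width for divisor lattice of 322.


Height = length of longest chain minus 1; width = size of largest antichain.
A maximum chain: 1 | 23 | 161 | 322  (height 3).
A maximum antichain: {2, 7, 23}  (width 3).
Product = 3 * 3 = 9


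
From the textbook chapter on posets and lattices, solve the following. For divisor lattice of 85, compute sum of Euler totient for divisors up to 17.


Divisors of 85 up to 17: [1, 5, 17]
phi values: [1, 4, 16]
Sum = 21


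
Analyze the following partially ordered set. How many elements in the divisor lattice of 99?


Divisors of 99: [1, 3, 9, 11, 33, 99]
Count: 6


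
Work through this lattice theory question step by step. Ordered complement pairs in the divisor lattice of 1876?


Complement pair (a,b): a meet b = bottom, a join b = top.
Here: gcd(a,b)=1 and lcm(a,b)=1876, i.e. a*b=1876 with a,b coprime.
Pairs found: (1,1876), (4,469), (7,268), (28,67), ... (4 more)
Total ordered pairs: 8


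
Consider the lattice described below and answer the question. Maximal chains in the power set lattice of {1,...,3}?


A maximal chain goes from the minimum element to a maximal element via cover relations.
Counting all min-to-max paths in the cover graph.
Total maximal chains: 6


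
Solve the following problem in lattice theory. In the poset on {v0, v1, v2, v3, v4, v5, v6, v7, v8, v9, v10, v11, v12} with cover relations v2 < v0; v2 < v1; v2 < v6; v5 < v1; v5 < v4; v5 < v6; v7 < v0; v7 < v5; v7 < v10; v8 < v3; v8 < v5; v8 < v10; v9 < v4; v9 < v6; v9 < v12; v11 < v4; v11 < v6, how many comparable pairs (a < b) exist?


A comparable pair {a,b} has a < b or b < a in the order.
Count unordered pairs where one element is strictly below the other.
Examples: {v0,v2}, {v0,v7}, {v1,v2}, {v1,v5}, ...
Total comparable pairs: 23


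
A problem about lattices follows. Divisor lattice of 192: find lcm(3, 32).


In a divisor lattice, join = lcm (least common multiple).
gcd(3,32) = 1
lcm(3,32) = 3*32/gcd = 96/1 = 96


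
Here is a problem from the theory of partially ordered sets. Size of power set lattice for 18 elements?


Power set = 2^n.
2^18 = 262144


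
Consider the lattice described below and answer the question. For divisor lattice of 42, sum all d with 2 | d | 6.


Interval [2,6] in divisors of 42: [2, 6]
Sum = 8


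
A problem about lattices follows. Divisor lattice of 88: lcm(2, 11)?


Join=lcm.
gcd(2,11)=1
lcm=22


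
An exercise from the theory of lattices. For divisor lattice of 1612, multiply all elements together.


Divisors of 1612: [1, 2, 4, 13, 26, 31, 52, 62, 124, 403, 806, 1612]
Product = n^(d(n)/2) = 1612^(12/2)
Product = 17546488852414173184


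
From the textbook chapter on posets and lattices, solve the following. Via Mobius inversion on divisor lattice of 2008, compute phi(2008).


phi(n) = n * prod_{p|n} (1 - 1/p).
Prime divisors of 2008: [2, 251]
phi(2008) = 2008 * (1 - 1/2) * (1 - 1/251)
phi(2008) = 1000


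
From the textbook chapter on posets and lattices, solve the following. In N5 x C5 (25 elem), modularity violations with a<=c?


Modular law: if a <= c then a v (b ^ c) = (a v b) ^ c.
Check all triples (a,b,c) with a <= c among 25 elements.
  e.g. a=(a,0), b=(c,0), c=(b,0): lhs=(a,0) != rhs=(b,0)
  e.g. a=(a,0), b=(c,1), c=(b,0): lhs=(a,0) != rhs=(b,0)
Total violating triples: 75


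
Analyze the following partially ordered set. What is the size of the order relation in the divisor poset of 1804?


The order relation is {(a,b) : a <= b}, reflexive so it includes (a,a).
Examples: (1,1), (1,11), (1,164), (1,1804), (1,2), ...
Total ordered pairs: 54


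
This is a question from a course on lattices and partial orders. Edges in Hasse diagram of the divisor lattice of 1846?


A cover relation a -< b holds when a < b with no c strictly between.
Cover relations:
  1 -< 2
  1 -< 13
  1 -< 71
  2 -< 26
  2 -< 142
  13 -< 26
  13 -< 923
  26 -< 1846
  ...4 more
Total: 12


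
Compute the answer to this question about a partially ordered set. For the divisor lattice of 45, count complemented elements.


An element a is complemented if some b has a meet b = bottom, a join b = top.
a is complemented iff gcd(a, n/a)=1, i.e. a is a unitary divisor of 45.
Complemented elements: 1, 5, 9, 45
Count: 4


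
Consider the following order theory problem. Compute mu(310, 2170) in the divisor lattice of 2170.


In a divisor lattice, mu(a,b) = mu(b/a) where mu is the classical Mobius function.
b/a = 2170/310 = 7
Prime factorization of 7: primes [7]
7 is squarefree with 1 prime factor(s), so mu(7) = (-1)^1 = -1


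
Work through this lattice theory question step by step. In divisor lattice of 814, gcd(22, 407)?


Meet=gcd.
gcd(22,407)=11


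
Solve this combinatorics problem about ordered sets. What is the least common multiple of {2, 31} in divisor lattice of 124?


In a divisor lattice, join = lcm (least common multiple).
Compute lcm iteratively: start with first element, then lcm(current, next).
Elements: [2, 31]
lcm(2,31) = 62
Final lcm = 62


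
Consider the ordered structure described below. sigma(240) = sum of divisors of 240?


sigma(n) = sum of divisors.
Divisors of 240: [1, 2, 3, 4, 5, 6, 8, 10, 12, 15, 16, 20, 24, 30, 40, 48, 60, 80, 120, 240]
Sum = 744


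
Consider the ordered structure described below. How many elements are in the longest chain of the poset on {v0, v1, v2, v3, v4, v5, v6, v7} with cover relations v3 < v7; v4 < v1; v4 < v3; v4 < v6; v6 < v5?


A chain is a totally ordered subset; we count the number of elements in a maximum chain.
Compute, for each element x, the size of the longest chain ending at x:
  v0: 1
  v2: 1
  v4: 1
  v1: 2
  v3: 2
  v6: 2
  ...
A maximum chain: v4 < v6 < v5
Number of elements in the longest chain: 3


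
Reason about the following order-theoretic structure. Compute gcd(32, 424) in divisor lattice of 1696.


In a divisor lattice, meet = gcd (greatest common divisor).
By Euclidean algorithm or factoring: gcd(32,424) = 8


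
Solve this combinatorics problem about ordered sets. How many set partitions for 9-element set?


B(n) = number of set partitions of an n-element set.
B(n) satisfies the recurrence: B(n+1) = sum_k C(n,k)*B(k).
B(9) = 21147


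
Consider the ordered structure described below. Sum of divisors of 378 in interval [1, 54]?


Interval [1,54] in divisors of 378: [1, 2, 3, 6, 9, 18, 27, 54]
Sum = 120


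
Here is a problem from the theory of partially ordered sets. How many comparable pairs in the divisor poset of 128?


A comparable pair {a,b} has a < b or b < a in the order.
Count unordered pairs where one element is strictly below the other.
Examples: {1,2}, {1,4}, {1,8}, {1,16}, ...
Total comparable pairs: 28


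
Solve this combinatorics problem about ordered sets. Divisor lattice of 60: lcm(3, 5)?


Join=lcm.
gcd(3,5)=1
lcm=15


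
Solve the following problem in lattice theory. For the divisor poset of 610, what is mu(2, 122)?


In a divisor lattice, mu(a,b) = mu(b/a) where mu is the classical Mobius function.
b/a = 122/2 = 61
Prime factorization of 61: primes [61]
61 is squarefree with 1 prime factor(s), so mu(61) = (-1)^1 = -1


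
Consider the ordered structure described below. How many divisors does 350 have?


Divisors of 350: [1, 2, 5, 7, 10, 14, 25, 35, 50, 70, 175, 350]
Count: 12


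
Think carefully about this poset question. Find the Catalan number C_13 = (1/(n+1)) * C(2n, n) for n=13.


C(n) = C(2n, n) / (n+1).
C(26, 13) = 10400600
C(13) = 10400600 / 14 = 742900


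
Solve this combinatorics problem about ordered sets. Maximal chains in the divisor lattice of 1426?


A maximal chain goes from the minimum element to a maximal element via cover relations.
Counting all min-to-max paths in the cover graph.
Total maximal chains: 6


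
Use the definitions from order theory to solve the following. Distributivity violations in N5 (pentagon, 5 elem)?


Distributive law: a ^ (b v c) = (a ^ b) v (a ^ c).
Check all 5^3 = 125 ordered triples (a,b,c).
  e.g. a=b, b=a, c=c: lhs=b != rhs=a
  e.g. a=b, b=c, c=a: lhs=b != rhs=a
Total violating triples: 2


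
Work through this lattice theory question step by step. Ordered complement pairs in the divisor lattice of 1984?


Complement pair (a,b): a meet b = bottom, a join b = top.
Here: gcd(a,b)=1 and lcm(a,b)=1984, i.e. a*b=1984 with a,b coprime.
Pairs found: (1,1984), (31,64), (64,31), (1984,1)
Total ordered pairs: 4


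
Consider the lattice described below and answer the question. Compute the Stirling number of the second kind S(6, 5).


S(n,k) = k*S(n-1,k) + S(n-1,k-1).
S(5,5) = 1, S(5,4) = 10
S(6,5) = 5*1 + 10 = 5 + 10
S(6,5) = 15


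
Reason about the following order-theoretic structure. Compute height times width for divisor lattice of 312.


Height = length of longest chain minus 1; width = size of largest antichain.
A maximum chain: 1 | 13 | 39 | 78 | 156 | 312  (height 5).
A maximum antichain: {4, 6, 26, 39}  (width 4).
Product = 5 * 4 = 20


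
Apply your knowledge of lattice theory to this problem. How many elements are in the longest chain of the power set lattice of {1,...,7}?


A chain is a totally ordered subset; we count the number of elements in a maximum chain.
Compute, for each element x, the size of the longest chain ending at x:
  {}: 1
  {1}: 2
  {2}: 2
  {3}: 2
  {4}: 2
  {5}: 2
  ...
A maximum chain: {} < {1} < {1,2} < {1,2,3} < {1,2,3,4} < {1,2,3,4,5} < {1,2,3,4,5,6} < {1,2,3,4,5,6,7}
Number of elements in the longest chain: 8


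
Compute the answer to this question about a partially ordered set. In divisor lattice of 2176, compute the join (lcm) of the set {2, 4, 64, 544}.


In a divisor lattice, join = lcm (least common multiple).
Compute lcm iteratively: start with first element, then lcm(current, next).
Elements: [2, 4, 64, 544]
lcm(2,4) = 4
lcm(4,64) = 64
lcm(64,544) = 1088
Final lcm = 1088


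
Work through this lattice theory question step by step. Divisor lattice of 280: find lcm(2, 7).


In a divisor lattice, join = lcm (least common multiple).
gcd(2,7) = 1
lcm(2,7) = 2*7/gcd = 14/1 = 14


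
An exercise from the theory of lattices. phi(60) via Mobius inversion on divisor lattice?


phi(n) = n * prod_{p|n} (1 - 1/p).
Prime divisors of 60: [2, 3, 5]
phi(60) = 60 * (1 - 1/2) * (1 - 1/3) * (1 - 1/5)
phi(60) = 16


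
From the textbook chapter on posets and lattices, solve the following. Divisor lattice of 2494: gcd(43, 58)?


Meet=gcd.
gcd(43,58)=1


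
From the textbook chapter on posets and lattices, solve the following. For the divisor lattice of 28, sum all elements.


sigma(n) = sum of divisors.
Divisors of 28: [1, 2, 4, 7, 14, 28]
Sum = 56


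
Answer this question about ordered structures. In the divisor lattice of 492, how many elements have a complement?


An element a is complemented if some b has a meet b = bottom, a join b = top.
a is complemented iff gcd(a, n/a)=1, i.e. a is a unitary divisor of 492.
Complemented elements: 1, 3, 4, 12, 41, 123, ... (2 more)
Count: 8


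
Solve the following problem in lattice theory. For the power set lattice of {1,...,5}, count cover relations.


A cover relation a -< b holds when a < b with no c strictly between.
Cover relations:
  {} -< {1}
  {} -< {2}
  {} -< {3}
  {} -< {4}
  {} -< {5}
  {1} -< {1,2}
  {1} -< {1,3}
  {1} -< {1,4}
  ...72 more
Total: 80


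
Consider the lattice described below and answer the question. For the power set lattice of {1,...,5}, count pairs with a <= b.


The order relation is {(a,b) : a <= b}, reflexive so it includes (a,a).
Examples: ({},{}), ({},{1,2}), ({},{1,2,3}), ({},{1,2,3,4}), ({},{1,2,3,4,5}), ...
Total ordered pairs: 243


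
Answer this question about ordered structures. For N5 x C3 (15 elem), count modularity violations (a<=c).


Modular law: if a <= c then a v (b ^ c) = (a v b) ^ c.
Check all triples (a,b,c) with a <= c among 15 elements.
  e.g. a=(a,0), b=(c,0), c=(b,0): lhs=(a,0) != rhs=(b,0)
  e.g. a=(a,0), b=(c,1), c=(b,0): lhs=(a,0) != rhs=(b,0)
Total violating triples: 18


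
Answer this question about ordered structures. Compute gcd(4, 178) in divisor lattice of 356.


In a divisor lattice, meet = gcd (greatest common divisor).
By Euclidean algorithm or factoring: gcd(4,178) = 2


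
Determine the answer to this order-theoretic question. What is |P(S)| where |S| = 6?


Power set = 2^n.
2^6 = 64


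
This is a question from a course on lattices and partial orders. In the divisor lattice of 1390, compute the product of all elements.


Divisors of 1390: [1, 2, 5, 10, 139, 278, 695, 1390]
Product = n^(d(n)/2) = 1390^(8/2)
Product = 3733010410000


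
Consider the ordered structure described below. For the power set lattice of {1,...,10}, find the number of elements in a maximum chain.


A chain is a totally ordered subset; we count the number of elements in a maximum chain.
Compute, for each element x, the size of the longest chain ending at x:
  {}: 1
  {1}: 2
  {2}: 2
  {3}: 2
  {4}: 2
  {5}: 2
  ...
A maximum chain: {} < {1} < {1,2} < {1,2,3} < {1,2,3,4} < {1,2,3,4,5} < {1,2,3,4,5,6} < {1,2,3,4,5,6,7} < {1,2,3,4,5,6,7,8} < {1,2,3,4,5,6,7,8,9} < {1,2,3,4,5,6,7,8,9,10}
Number of elements in the longest chain: 11


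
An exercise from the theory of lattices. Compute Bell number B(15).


B(n) = number of set partitions of an n-element set.
B(n) satisfies the recurrence: B(n+1) = sum_k C(n,k)*B(k).
B(15) = 1382958545


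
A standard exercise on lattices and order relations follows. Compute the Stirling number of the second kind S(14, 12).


S(n,k) = k*S(n-1,k) + S(n-1,k-1).
S(13,12) = 78, S(13,11) = 2431
S(14,12) = 12*78 + 2431 = 936 + 2431
S(14,12) = 3367


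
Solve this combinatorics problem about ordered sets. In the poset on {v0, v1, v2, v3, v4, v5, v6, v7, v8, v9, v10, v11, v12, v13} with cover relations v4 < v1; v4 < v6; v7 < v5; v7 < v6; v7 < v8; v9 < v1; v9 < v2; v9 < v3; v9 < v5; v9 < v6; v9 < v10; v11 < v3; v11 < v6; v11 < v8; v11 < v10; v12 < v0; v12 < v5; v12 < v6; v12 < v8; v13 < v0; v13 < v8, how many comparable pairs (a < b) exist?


A comparable pair {a,b} has a < b or b < a in the order.
Count unordered pairs where one element is strictly below the other.
Examples: {v0,v12}, {v0,v13}, {v1,v4}, {v1,v9}, ...
Total comparable pairs: 21


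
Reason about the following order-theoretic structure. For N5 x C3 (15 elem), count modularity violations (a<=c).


Modular law: if a <= c then a v (b ^ c) = (a v b) ^ c.
Check all triples (a,b,c) with a <= c among 15 elements.
  e.g. a=(a,0), b=(c,0), c=(b,0): lhs=(a,0) != rhs=(b,0)
  e.g. a=(a,0), b=(c,1), c=(b,0): lhs=(a,0) != rhs=(b,0)
Total violating triples: 18


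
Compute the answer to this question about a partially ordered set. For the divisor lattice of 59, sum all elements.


sigma(n) = sum of divisors.
Divisors of 59: [1, 59]
Sum = 60


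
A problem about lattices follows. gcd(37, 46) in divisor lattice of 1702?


Meet=gcd.
gcd(37,46)=1


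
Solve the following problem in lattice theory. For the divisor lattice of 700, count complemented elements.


An element a is complemented if some b has a meet b = bottom, a join b = top.
a is complemented iff gcd(a, n/a)=1, i.e. a is a unitary divisor of 700.
Complemented elements: 1, 4, 7, 25, 28, 100, ... (2 more)
Count: 8


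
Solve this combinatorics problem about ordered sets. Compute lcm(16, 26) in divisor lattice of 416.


In a divisor lattice, join = lcm (least common multiple).
gcd(16,26) = 2
lcm(16,26) = 16*26/gcd = 416/2 = 208


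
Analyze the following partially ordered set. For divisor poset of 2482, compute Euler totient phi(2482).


phi(n) = n * prod_{p|n} (1 - 1/p).
Prime divisors of 2482: [2, 17, 73]
phi(2482) = 2482 * (1 - 1/2) * (1 - 1/17) * (1 - 1/73)
phi(2482) = 1152


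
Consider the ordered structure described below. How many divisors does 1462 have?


Divisors of 1462: [1, 2, 17, 34, 43, 86, 731, 1462]
Count: 8


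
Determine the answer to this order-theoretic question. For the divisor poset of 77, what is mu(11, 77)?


In a divisor lattice, mu(a,b) = mu(b/a) where mu is the classical Mobius function.
b/a = 77/11 = 7
Prime factorization of 7: primes [7]
7 is squarefree with 1 prime factor(s), so mu(7) = (-1)^1 = -1


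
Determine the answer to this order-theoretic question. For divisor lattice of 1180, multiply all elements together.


Divisors of 1180: [1, 2, 4, 5, 10, 20, 59, 118, 236, 295, 590, 1180]
Product = n^(d(n)/2) = 1180^(12/2)
Product = 2699554153024000000


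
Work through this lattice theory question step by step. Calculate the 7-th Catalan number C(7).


C(n) = C(2n, n) / (n+1).
C(14, 7) = 3432
C(7) = 3432 / 8 = 429


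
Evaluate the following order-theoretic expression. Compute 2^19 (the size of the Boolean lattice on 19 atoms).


Power set = 2^n.
2^19 = 524288


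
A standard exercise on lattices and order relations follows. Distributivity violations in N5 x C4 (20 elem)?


Distributive law: a ^ (b v c) = (a ^ b) v (a ^ c).
Check all 20^3 = 8000 ordered triples (a,b,c).
  e.g. a=(b,0), b=(a,0), c=(c,0): lhs=(b,0) != rhs=(a,0)
  e.g. a=(b,0), b=(a,0), c=(c,1): lhs=(b,0) != rhs=(a,0)
Total violating triples: 128


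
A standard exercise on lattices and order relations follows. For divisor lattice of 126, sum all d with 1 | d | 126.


Interval [1,126] in divisors of 126: [1, 2, 3, 6, 7, 9, 14, 18, 21, 42, 63, 126]
Sum = 312


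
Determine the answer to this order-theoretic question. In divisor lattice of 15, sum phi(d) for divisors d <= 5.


Divisors of 15 up to 5: [1, 3, 5]
phi values: [1, 2, 4]
Sum = 7


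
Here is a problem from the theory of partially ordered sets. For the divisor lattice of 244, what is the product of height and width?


Height = length of longest chain minus 1; width = size of largest antichain.
A maximum chain: 1 | 61 | 122 | 244  (height 3).
A maximum antichain: {2, 61}  (width 2).
Product = 3 * 2 = 6


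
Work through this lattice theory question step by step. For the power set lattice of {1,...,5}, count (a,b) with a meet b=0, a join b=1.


Complement pair (a,b): a meet b = bottom, a join b = top.
Here: A intersect B = {} and A union B = {1,...,5}.
Pairs found: ({},{1,2,3,4,5}), ({1},{2,3,4,5}), ({2},{1,3,4,5}), ({3},{1,2,4,5}), ... (28 more)
Total ordered pairs: 32


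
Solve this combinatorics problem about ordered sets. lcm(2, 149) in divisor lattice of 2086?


Join=lcm.
gcd(2,149)=1
lcm=298


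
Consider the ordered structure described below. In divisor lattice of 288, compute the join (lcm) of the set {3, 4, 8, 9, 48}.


In a divisor lattice, join = lcm (least common multiple).
Compute lcm iteratively: start with first element, then lcm(current, next).
Elements: [3, 4, 8, 9, 48]
lcm(3,4) = 12
lcm(12,8) = 24
lcm(24,9) = 72
lcm(72,48) = 144
Final lcm = 144


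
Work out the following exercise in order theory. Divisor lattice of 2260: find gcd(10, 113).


In a divisor lattice, meet = gcd (greatest common divisor).
By Euclidean algorithm or factoring: gcd(10,113) = 1


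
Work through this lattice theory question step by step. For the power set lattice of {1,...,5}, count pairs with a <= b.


The order relation is {(a,b) : a <= b}, reflexive so it includes (a,a).
Examples: ({},{}), ({},{1,2}), ({},{1,2,3}), ({},{1,2,3,4}), ({},{1,2,3,4,5}), ...
Total ordered pairs: 243


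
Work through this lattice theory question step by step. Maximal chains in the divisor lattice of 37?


A maximal chain goes from the minimum element to a maximal element via cover relations.
Counting all min-to-max paths in the cover graph.
Total maximal chains: 1


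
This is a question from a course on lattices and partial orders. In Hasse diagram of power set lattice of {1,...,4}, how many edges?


A cover relation a -< b holds when a < b with no c strictly between.
Cover relations:
  {} -< {1}
  {} -< {2}
  {} -< {3}
  {} -< {4}
  {1} -< {1,2}
  {1} -< {1,3}
  {1} -< {1,4}
  {2} -< {1,2}
  ...24 more
Total: 32


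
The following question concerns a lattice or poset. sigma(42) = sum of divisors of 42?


sigma(n) = sum of divisors.
Divisors of 42: [1, 2, 3, 6, 7, 14, 21, 42]
Sum = 96


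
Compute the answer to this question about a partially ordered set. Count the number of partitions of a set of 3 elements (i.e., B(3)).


B(n) = number of set partitions of an n-element set.
B(n) satisfies the recurrence: B(n+1) = sum_k C(n,k)*B(k).
B(3) = 5


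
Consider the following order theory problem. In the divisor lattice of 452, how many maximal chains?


A maximal chain goes from the minimum element to a maximal element via cover relations.
Counting all min-to-max paths in the cover graph.
Total maximal chains: 3


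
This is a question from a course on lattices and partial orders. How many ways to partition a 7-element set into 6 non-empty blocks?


S(n,k) = k*S(n-1,k) + S(n-1,k-1).
S(6,6) = 1, S(6,5) = 15
S(7,6) = 6*1 + 15 = 6 + 15
S(7,6) = 21


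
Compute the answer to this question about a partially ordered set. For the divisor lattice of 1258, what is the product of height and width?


Height = length of longest chain minus 1; width = size of largest antichain.
A maximum chain: 1 | 37 | 629 | 1258  (height 3).
A maximum antichain: {2, 17, 37}  (width 3).
Product = 3 * 3 = 9


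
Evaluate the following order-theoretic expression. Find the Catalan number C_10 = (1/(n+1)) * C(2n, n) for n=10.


C(n) = C(2n, n) / (n+1).
C(20, 10) = 184756
C(10) = 184756 / 11 = 16796


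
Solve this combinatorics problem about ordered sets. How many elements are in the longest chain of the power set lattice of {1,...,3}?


A chain is a totally ordered subset; we count the number of elements in a maximum chain.
Compute, for each element x, the size of the longest chain ending at x:
  {}: 1
  {1}: 2
  {2}: 2
  {3}: 2
  {1,2}: 3
  {1,3}: 3
  ...
A maximum chain: {} < {1} < {1,2} < {1,2,3}
Number of elements in the longest chain: 4


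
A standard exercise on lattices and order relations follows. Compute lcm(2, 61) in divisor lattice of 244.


In a divisor lattice, join = lcm (least common multiple).
gcd(2,61) = 1
lcm(2,61) = 2*61/gcd = 122/1 = 122


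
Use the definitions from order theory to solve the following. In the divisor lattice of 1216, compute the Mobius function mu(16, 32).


In a divisor lattice, mu(a,b) = mu(b/a) where mu is the classical Mobius function.
b/a = 32/16 = 2
Prime factorization of 2: primes [2]
2 is squarefree with 1 prime factor(s), so mu(2) = (-1)^1 = -1


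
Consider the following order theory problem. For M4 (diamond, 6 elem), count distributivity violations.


Distributive law: a ^ (b v c) = (a ^ b) v (a ^ c).
Check all 6^3 = 216 ordered triples (a,b,c).
  e.g. a=a1, b=a2, c=a3: lhs=a1 != rhs=0
  e.g. a=a1, b=a2, c=a4: lhs=a1 != rhs=0
Total violating triples: 24


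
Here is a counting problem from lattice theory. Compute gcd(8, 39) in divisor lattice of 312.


In a divisor lattice, meet = gcd (greatest common divisor).
By Euclidean algorithm or factoring: gcd(8,39) = 1


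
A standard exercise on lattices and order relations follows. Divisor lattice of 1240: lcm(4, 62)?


Join=lcm.
gcd(4,62)=2
lcm=124


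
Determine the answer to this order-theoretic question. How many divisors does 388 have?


Divisors of 388: [1, 2, 4, 97, 194, 388]
Count: 6


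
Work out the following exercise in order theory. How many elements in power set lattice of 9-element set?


Power set = 2^n.
2^9 = 512


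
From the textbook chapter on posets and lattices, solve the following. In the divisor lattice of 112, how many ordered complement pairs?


Complement pair (a,b): a meet b = bottom, a join b = top.
Here: gcd(a,b)=1 and lcm(a,b)=112, i.e. a*b=112 with a,b coprime.
Pairs found: (1,112), (7,16), (16,7), (112,1)
Total ordered pairs: 4


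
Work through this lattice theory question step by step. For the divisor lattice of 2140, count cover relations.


A cover relation a -< b holds when a < b with no c strictly between.
Cover relations:
  1 -< 2
  1 -< 5
  1 -< 107
  2 -< 4
  2 -< 10
  2 -< 214
  4 -< 20
  4 -< 428
  ...12 more
Total: 20


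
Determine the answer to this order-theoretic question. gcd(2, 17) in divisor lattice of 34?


Meet=gcd.
gcd(2,17)=1


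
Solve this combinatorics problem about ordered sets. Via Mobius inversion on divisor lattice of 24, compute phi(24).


phi(n) = n * prod_{p|n} (1 - 1/p).
Prime divisors of 24: [2, 3]
phi(24) = 24 * (1 - 1/2) * (1 - 1/3)
phi(24) = 8


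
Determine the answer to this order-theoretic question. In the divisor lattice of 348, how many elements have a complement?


An element a is complemented if some b has a meet b = bottom, a join b = top.
a is complemented iff gcd(a, n/a)=1, i.e. a is a unitary divisor of 348.
Complemented elements: 1, 3, 4, 12, 29, 87, ... (2 more)
Count: 8


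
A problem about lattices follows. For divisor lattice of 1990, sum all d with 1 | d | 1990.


Interval [1,1990] in divisors of 1990: [1, 2, 5, 10, 199, 398, 995, 1990]
Sum = 3600


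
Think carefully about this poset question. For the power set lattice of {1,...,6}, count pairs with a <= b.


The order relation is {(a,b) : a <= b}, reflexive so it includes (a,a).
Examples: ({},{}), ({},{1,2}), ({},{1,2,3}), ({},{1,2,3,4}), ({},{1,2,3,4,5}), ...
Total ordered pairs: 729


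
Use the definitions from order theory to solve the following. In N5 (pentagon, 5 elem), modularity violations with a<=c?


Modular law: if a <= c then a v (b ^ c) = (a v b) ^ c.
Check all triples (a,b,c) with a <= c among 5 elements.
  e.g. a=a, b=c, c=b: lhs=a != rhs=b
Total violating triples: 1


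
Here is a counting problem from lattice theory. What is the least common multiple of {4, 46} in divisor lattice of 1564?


In a divisor lattice, join = lcm (least common multiple).
Compute lcm iteratively: start with first element, then lcm(current, next).
Elements: [4, 46]
lcm(4,46) = 92
Final lcm = 92


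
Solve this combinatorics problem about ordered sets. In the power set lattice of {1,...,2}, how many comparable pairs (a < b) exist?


A comparable pair {a,b} has a < b or b < a in the order.
Count unordered pairs where one element is strictly below the other.
Examples: {{},{1}}, {{},{2}}, {{},{1,2}}, {{1},{1,2}}, ...
Total comparable pairs: 5


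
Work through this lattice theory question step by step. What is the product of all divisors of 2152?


Divisors of 2152: [1, 2, 4, 8, 269, 538, 1076, 2152]
Product = n^(d(n)/2) = 2152^(8/2)
Product = 21447124258816


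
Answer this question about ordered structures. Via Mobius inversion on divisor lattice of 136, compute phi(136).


phi(n) = n * prod_{p|n} (1 - 1/p).
Prime divisors of 136: [2, 17]
phi(136) = 136 * (1 - 1/2) * (1 - 1/17)
phi(136) = 64


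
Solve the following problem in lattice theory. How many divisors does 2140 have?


Divisors of 2140: [1, 2, 4, 5, 10, 20, 107, 214, 428, 535, 1070, 2140]
Count: 12


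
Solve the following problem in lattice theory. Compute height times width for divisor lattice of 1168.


Height = length of longest chain minus 1; width = size of largest antichain.
A maximum chain: 1 | 73 | 146 | 292 | 584 | 1168  (height 5).
A maximum antichain: {2, 73}  (width 2).
Product = 5 * 2 = 10


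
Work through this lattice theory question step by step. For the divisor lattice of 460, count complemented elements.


An element a is complemented if some b has a meet b = bottom, a join b = top.
a is complemented iff gcd(a, n/a)=1, i.e. a is a unitary divisor of 460.
Complemented elements: 1, 4, 5, 20, 23, 92, ... (2 more)
Count: 8


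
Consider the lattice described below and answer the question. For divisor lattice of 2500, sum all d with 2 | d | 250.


Interval [2,250] in divisors of 2500: [2, 10, 50, 250]
Sum = 312


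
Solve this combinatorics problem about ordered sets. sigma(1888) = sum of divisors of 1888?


sigma(n) = sum of divisors.
Divisors of 1888: [1, 2, 4, 8, 16, 32, 59, 118, 236, 472, 944, 1888]
Sum = 3780


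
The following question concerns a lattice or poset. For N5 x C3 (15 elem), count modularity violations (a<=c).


Modular law: if a <= c then a v (b ^ c) = (a v b) ^ c.
Check all triples (a,b,c) with a <= c among 15 elements.
  e.g. a=(a,0), b=(c,0), c=(b,0): lhs=(a,0) != rhs=(b,0)
  e.g. a=(a,0), b=(c,1), c=(b,0): lhs=(a,0) != rhs=(b,0)
Total violating triples: 18


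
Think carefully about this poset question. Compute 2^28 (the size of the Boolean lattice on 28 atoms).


Power set = 2^n.
2^28 = 268435456


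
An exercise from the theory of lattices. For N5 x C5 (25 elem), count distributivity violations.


Distributive law: a ^ (b v c) = (a ^ b) v (a ^ c).
Check all 25^3 = 15625 ordered triples (a,b,c).
  e.g. a=(b,0), b=(a,0), c=(c,0): lhs=(b,0) != rhs=(a,0)
  e.g. a=(b,0), b=(a,0), c=(c,1): lhs=(b,0) != rhs=(a,0)
Total violating triples: 250


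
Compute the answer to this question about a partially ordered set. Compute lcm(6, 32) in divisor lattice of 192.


In a divisor lattice, join = lcm (least common multiple).
gcd(6,32) = 2
lcm(6,32) = 6*32/gcd = 192/2 = 96


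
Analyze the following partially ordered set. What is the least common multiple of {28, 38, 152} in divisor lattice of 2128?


In a divisor lattice, join = lcm (least common multiple).
Compute lcm iteratively: start with first element, then lcm(current, next).
Elements: [28, 38, 152]
lcm(28,38) = 532
lcm(532,152) = 1064
Final lcm = 1064


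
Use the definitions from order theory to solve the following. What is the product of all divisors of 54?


Divisors of 54: [1, 2, 3, 6, 9, 18, 27, 54]
Product = n^(d(n)/2) = 54^(8/2)
Product = 8503056


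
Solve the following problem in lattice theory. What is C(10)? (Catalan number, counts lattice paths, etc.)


C(n) = C(2n, n) / (n+1).
C(20, 10) = 184756
C(10) = 184756 / 11 = 16796


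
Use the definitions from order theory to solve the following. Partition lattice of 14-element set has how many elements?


B(n) = number of set partitions of an n-element set.
B(n) satisfies the recurrence: B(n+1) = sum_k C(n,k)*B(k).
B(14) = 190899322


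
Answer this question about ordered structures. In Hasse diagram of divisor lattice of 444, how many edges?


A cover relation a -< b holds when a < b with no c strictly between.
Cover relations:
  1 -< 2
  1 -< 3
  1 -< 37
  2 -< 4
  2 -< 6
  2 -< 74
  3 -< 6
  3 -< 111
  ...12 more
Total: 20


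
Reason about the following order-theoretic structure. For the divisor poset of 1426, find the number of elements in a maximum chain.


A chain is a totally ordered subset; we count the number of elements in a maximum chain.
Compute, for each element x, the size of the longest chain ending at x:
  1: 1
  2: 2
  23: 2
  31: 2
  46: 3
  62: 3
  ...
A maximum chain: 1 < 2 < 46 < 1426
Number of elements in the longest chain: 4


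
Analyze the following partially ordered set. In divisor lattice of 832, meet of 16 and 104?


In a divisor lattice, meet = gcd (greatest common divisor).
By Euclidean algorithm or factoring: gcd(16,104) = 8


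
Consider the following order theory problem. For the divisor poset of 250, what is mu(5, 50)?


In a divisor lattice, mu(a,b) = mu(b/a) where mu is the classical Mobius function.
b/a = 50/5 = 10
Prime factorization of 10: primes [2, 5]
10 is squarefree with 2 prime factor(s), so mu(10) = (-1)^2 = 1
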